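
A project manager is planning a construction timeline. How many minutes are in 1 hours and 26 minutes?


Hours: 1
Minutes: 26
Convert hours to minutes: 1 x 60 = 60
Add remaining minutes: 60 + 26 = 86

86


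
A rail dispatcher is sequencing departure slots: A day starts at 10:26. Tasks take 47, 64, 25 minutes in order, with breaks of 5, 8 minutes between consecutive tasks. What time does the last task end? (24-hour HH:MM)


Start: 10:26 = 626 min from midnight
  after task 1 (47 min): 11:13
  after break (5 min): 11:18
  after task 2 (64 min): 12:22
  after break (8 min): 12:30
  after task 3 (25 min): 12:55
Total elapsed: 149 minutes
End time: 12:55

12:55


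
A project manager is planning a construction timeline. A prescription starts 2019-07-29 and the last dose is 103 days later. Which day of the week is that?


Start: 2019-07-29 (Monday)
Step 1 - find target date: add 103 days
  2019-07-29 + 103 days = 2019-11-09
Step 2 - day of week:
  103 mod 7 = 5
  Monday + 5 days -> Saturday
Result: Saturday (2019-11-09)

Saturday


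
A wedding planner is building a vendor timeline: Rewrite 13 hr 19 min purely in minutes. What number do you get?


Hours: 13
Extra minutes: 19
Minutes per hour: 60
Hours to minutes: 13 x 60 = 780
Total: 780 + 19 = 799

799


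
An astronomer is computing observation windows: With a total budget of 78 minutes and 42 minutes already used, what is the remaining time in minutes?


Total budget: 78 minutes
Time used: 42 minutes
Remaining: 78 - 42 = 36 minutes
Percent used: 53.8%
Percent remaining: 46.2%

36


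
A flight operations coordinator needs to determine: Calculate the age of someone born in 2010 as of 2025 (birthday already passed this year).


Birth year: 2010
Current year: 2025
Age = current year - birth year
Age = 2025 - 2010 = 15

15


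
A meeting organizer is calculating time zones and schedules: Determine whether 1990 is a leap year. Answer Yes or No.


Year: 1990
Divisible by 4? 1990 / 4 = 497.5 -> No
Not divisible by 4, so NOT a leap year

No


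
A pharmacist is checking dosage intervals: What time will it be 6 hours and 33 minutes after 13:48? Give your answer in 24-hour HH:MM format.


Start time: 13:48
Adding: 6 hours 33 minutes
Minutes: 48 + 33 = 81
Minute overflow: 81 >= 60, so carry 1 hour, minutes = 21
Hours: 13 + 6 + 1 = 20
Result: 20:21

20:21


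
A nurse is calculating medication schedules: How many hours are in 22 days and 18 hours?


Days: 22
Extra hours: 18
Hours per day: 24
Days to hours: 22 x 24 = 528
Total: 528 + 18 = 546

546


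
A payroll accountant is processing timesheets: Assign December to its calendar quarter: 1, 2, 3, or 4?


Month: December (month 12)
Q1: January-March (months 1-3)
Q2: April-June (months 4-6)
Q3: July-September (months 7-9)
Q4: October-December (months 10-12)
Month 12 falls in Q4

4


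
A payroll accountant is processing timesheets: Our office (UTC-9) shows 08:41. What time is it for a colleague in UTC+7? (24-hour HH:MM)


Local time: 08:41 at UTC-9 (offset -9h)
Target zone: UTC+7 (offset 7h)
Difference: 7 - (-9) = 16 hours
Calculation: 8 + (16) = 24
Wraparound: (24) mod 24 = 0
Result: 00:41

00:41


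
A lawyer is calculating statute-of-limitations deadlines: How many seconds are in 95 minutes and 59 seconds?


Minutes: 95
Extra seconds: 59
Seconds per minute: 60
Minutes to seconds: 95 x 60 = 5700
Total: 5700 + 59 = 5759

5759


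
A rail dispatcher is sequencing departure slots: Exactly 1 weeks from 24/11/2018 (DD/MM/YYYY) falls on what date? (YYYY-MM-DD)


Start: 2018-11-24
Weeks to add: 1
Convert to days: 1 x 7 = 7 days
Add 7 days to 2018-11-24
Result: 2018-12-01

2018-12-01


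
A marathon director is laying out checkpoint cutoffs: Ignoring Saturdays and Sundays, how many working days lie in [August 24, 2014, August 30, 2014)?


Start: 2014-08-24 (Sunday)
End (exclusive): 2014-08-30 (Saturday)
Total calendar days: 6
Full weeks: 6 // 7 = 0 -> 0 weekdays
Remaining 6 days starting on Sunday:
  Sun(-), Mon(w), Tue(w), Wed(w), Thu(w), Fri(w) -> 5 weekdays
Total business days: 0 + 5 = 5

5


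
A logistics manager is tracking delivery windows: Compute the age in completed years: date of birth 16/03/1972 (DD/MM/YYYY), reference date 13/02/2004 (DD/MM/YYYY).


Birth: 1972-03-16
Reference: 2004-02-13
Year difference: 2004 - 1972 = 32
Has birthday (03-16) occurred by 02-13? No
Birthday not yet reached this year -> subtract 1
Age in full years: 31

31


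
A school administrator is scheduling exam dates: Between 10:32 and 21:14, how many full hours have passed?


Start: 10:32
End: 21:14
Hour difference: 21 - 10 = 11 hours
Minute difference: 14 - 32 = -18 minutes
Total minutes: 642
Complete hours: 642 / 60 = 10 (remainder 42)

10


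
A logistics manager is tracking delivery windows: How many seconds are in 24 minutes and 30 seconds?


Minutes: 24
Seconds: 30
Convert minutes to seconds: 24 x 60 = 1440
Add remaining seconds: 1440 + 30 = 1470

1470


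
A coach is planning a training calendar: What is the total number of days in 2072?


Year: 2072
Check leap year rules:
Divisible by 4? Yes
Divisible by 100? No
2072 is a leap year
Days: 366

366


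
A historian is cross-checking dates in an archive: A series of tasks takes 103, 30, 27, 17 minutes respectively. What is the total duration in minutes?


Durations: 103, 30, 27, 17
Running sum: 103
+ 30 = 133
+ 27 = 160
+ 17 = 177
Total duration: 177 minutes
That is 2 hours and 57 minutes

177


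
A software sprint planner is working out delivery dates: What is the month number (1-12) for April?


Calendar month order:
3. March
4. April <--
5. May
April is month number 4

4


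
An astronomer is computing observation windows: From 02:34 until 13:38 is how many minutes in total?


Start time: 02:34 = 154 minutes from midnight
End time: 13:38 = 818 minutes from midnight
Difference: 818 - 154 = 664 minutes
That is 11 hours and 4 minutes

664


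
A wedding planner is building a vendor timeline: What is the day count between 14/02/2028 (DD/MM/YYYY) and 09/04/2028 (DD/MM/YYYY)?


Start date: 2028-02-14
End date: 2028-04-09
Feb 2028: +16 days
Mar 2028: +31 days
Apr 2028: +8 days
Total: 55 days

55


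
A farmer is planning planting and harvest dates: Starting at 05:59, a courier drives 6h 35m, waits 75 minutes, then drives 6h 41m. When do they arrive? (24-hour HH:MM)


Depart: 05:59
Leg 1: +395 min -> 12:34
Layover: +75 min -> 13:49
Leg 2: +401 min -> 20:30
Total travel: 871 minutes = 14h 31m
Arrival: 20:30

20:30


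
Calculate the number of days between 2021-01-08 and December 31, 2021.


Start: January 08, 2021
End: December 31, 2021
Days left in January: 23
February: 28
March: 31
April: 30
May: 31
... plus remaining months
Sum of remaining months: 334
Total: 23 + 334 = 357

357


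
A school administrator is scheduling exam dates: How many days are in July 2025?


Month: July
Year: 2025
July is a 31-day month
Total: 31 days

31


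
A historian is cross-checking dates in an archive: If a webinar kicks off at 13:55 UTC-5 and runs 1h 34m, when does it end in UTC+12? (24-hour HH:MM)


Start: 13:55 in UTC-5
Step 1 - add duration:
  minutes: 55 + 34 = 89 (carry 1h)
  hours: 13 + 1 + 1 = 15
  end in UTC-5: 15:29
Step 2 - convert UTC-5 -> UTC+12:
  offset difference: 12 - (-5) = 17 hours
  15 + (17) = 32 -> mod 24 = 8
Result: 08:29 in UTC+12

08:29


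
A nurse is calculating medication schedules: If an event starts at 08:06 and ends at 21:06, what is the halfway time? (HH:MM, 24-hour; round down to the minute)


Start time: 08:06 = 486 minutes from midnight
End time: 21:06 = 1266 minutes from midnight
Sum: 486 + 1266 = 1752
Midpoint: 1752 / 2 = 876 minutes
Convert: 876 / 60 = 14 hours, 36 minutes
Result: 14:36

14:36


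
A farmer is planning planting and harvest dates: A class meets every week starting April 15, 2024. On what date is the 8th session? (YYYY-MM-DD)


First occurrence: 2024-04-15 (occurrence 1)
Each occurrence is 7 days after the previous.
Occurrence 8 is 7 weeks after the first.
7 weeks = 49 days
2024-04-15 + 49 days = 2024-06-03

2024-06-03


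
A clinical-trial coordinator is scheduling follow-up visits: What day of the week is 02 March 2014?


Date: 2014-03-02
January 1, 2014 is a Wednesday
Day of year: 61
Offset from Jan 1: 60 days
60 mod 7 = 4
Result: Sunday

Sunday


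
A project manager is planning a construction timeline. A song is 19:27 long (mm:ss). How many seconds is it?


Minutes: 19
Extra seconds: 27
Seconds per minute: 60
Minutes to seconds: 19 x 60 = 1140
Total: 1140 + 27 = 1167

1167


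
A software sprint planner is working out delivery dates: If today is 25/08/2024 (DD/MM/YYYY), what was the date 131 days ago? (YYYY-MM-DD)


Start: 2024-08-25
Subtracting 131 days
Days already passed in August: 25
After going back through August: 106 more days to subtract
July 2024: 31 days, 75 remaining
June 2024: 30 days, 45 remaining
May 2024: 31 days, 14 remaining
April 2024 has 30 days, need 14
Result: 2024-04-16

2024-04-16


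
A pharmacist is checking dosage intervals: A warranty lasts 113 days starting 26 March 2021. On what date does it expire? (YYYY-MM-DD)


Start: 2021-03-26
Adding 113 days
Days remaining in March: 5
After March: 108 days still to add
April 2021: 30 days, 78 remaining
May 2021: 31 days, 47 remaining
June 2021: 30 days, 17 remaining
July 2021 has 31 days, need 17
Result: 2021-07-17

2021-07-17


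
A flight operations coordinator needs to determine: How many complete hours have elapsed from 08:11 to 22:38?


Start: 08:11
End: 22:38
Hour difference: 22 - 8 = 14 hours
Minute difference: 38 - 11 = 27 minutes
Total minutes: 867
Complete hours: 867 / 60 = 14 (remainder 27)

14


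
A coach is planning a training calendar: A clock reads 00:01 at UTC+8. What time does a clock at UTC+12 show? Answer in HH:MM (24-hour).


Local time: 00:01 at UTC+8 (offset 8h)
Target zone: UTC+12 (offset 12h)
Difference: 12 - (8) = 4 hours
Calculation: 0 + (4) = 4
Result: 04:01

04:01


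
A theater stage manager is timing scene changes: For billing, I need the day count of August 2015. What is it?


Month: August
Year: 2015
August is a 31-day month
Total: 31 days

31


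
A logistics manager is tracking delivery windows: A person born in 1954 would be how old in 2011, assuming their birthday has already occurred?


Birth year: 1954
Current year: 2011
Age = current year - birth year
Age = 2011 - 1954 = 57

57


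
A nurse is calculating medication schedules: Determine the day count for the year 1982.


Year: 1982
Check leap year rules:
Divisible by 4? No
1982 is not a leap year
Days: 365

365


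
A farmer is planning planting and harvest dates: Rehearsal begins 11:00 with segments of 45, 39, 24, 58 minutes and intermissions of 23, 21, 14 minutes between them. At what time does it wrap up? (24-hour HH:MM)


Start: 11:00 = 660 min from midnight
  after task 1 (45 min): 11:45
  after break (23 min): 12:08
  after task 2 (39 min): 12:47
  after break (21 min): 13:08
  after task 3 (24 min): 13:32
  after break (14 min): 13:46
  after task 4 (58 min): 14:44
Total elapsed: 224 minutes
End time: 14:44

14:44


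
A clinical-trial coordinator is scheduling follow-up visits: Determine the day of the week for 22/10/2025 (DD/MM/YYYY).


Date: 2025-10-22
January 1, 2025 is a Wednesday
Day of year: 295
Offset from Jan 1: 294 days
294 mod 7 = 0
Result: Wednesday

Wednesday


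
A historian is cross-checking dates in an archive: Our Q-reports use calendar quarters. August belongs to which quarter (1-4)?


Month: August (month 8)
Q1: January-March (months 1-3)
Q2: April-June (months 4-6)
Q3: July-September (months 7-9)
Q4: October-December (months 10-12)
Month 8 falls in Q3

3


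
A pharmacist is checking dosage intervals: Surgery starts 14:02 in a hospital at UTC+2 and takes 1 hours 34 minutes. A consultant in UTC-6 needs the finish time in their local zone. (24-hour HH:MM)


Start: 14:02 in UTC+2
Step 1 - add duration:
  minutes: 2 + 34 = 36
  hours: 14 + 1 + 0 = 15
  end in UTC+2: 15:36
Step 2 - convert UTC+2 -> UTC-6:
  offset difference: -6 - (2) = -8 hours
  15 + (-8) = 7 -> mod 24 = 7
Result: 07:36 in UTC-6

07:36


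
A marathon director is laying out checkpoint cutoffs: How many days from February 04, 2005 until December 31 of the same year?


Start: February 04, 2005
End: December 31, 2005
Days left in February: 24
March: 31
April: 30
May: 31
June: 30
... plus remaining months
Sum of remaining months: 306
Total: 24 + 306 = 330

330


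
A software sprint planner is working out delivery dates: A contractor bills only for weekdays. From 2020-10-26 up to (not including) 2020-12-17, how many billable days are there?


Start: 2020-10-26 (Monday)
End (exclusive): 2020-12-17 (Thursday)
Total calendar days: 52
Full weeks: 52 // 7 = 7 -> 35 weekdays
Remaining 3 days starting on Monday:
  Mon(w), Tue(w), Wed(w) -> 3 weekdays
Total business days: 35 + 3 = 38

38


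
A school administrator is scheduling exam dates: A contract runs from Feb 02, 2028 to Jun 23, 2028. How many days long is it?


Start date: 2028-02-02
End date: 2028-06-23
Feb 2028: +28 days
Mar 2028: +31 days
Apr 2028: +30 days
May 2028: +31 days
Jun 2028: +22 days
Total: 142 days

142


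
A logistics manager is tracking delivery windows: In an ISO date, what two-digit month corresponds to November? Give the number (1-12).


Calendar month order:
10. October
11. November <--
12. December
November is month number 11

11


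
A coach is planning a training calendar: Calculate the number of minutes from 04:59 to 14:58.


Start time: 04:59 = 299 minutes from midnight
End time: 14:58 = 898 minutes from midnight
Difference: 898 - 299 = 599 minutes
That is 9 hours and 59 minutes

599


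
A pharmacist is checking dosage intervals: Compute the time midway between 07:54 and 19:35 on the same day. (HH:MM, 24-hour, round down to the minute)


Start time: 07:54 = 474 minutes from midnight
End time: 19:35 = 1175 minutes from midnight
Sum: 474 + 1175 = 1649
Midpoint: 1649 / 2 = 824 minutes
Convert: 824 / 60 = 13 hours, 44 minutes
Result: 13:44

13:44


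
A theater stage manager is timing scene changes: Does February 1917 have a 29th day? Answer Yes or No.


Year: 1917
Divisible by 4? 1917 / 4 = 479.25 -> No
Not divisible by 4, so NOT a leap year

No


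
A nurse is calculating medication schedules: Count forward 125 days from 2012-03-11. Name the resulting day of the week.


Start: 2012-03-11 (Sunday)
Step 1 - find target date: add 125 days
  2012-03-11 + 125 days = 2012-07-14
Step 2 - day of week:
  125 mod 7 = 6
  Sunday + 6 days -> Saturday
Result: Saturday (2012-07-14)

Saturday


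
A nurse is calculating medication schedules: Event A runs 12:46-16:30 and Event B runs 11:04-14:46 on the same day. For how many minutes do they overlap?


Interval A: [766, 990] minutes from midnight
Interval B: [664, 886] minutes from midnight
Overlap start = max(766, 664) = 766
Overlap end = min(990, 886) = 886
Overlap = 886 - 766 = 120 minutes

120


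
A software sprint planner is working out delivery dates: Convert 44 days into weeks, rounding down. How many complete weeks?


Total days: 44
Days per week: 7
Division: 44 / 7 = 6 remainder 2
Complete weeks: 6
Remaining days: 2

6


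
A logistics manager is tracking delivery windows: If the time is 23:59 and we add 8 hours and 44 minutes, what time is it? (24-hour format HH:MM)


Start time: 23:59
Adding: 8 hours 44 minutes
Minutes: 59 + 44 = 103
Minute overflow: 103 >= 60, so carry 1 hour, minutes = 43
Hours: 23 + 8 + 1 = 32
Hour wraparound: 32 mod 24 = 8
Result: 08:43

08:43


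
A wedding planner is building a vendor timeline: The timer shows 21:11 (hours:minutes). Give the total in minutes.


Hours: 21
Minutes: 11
Convert hours to minutes: 21 x 60 = 1260
Add remaining minutes: 1260 + 11 = 1271

1271


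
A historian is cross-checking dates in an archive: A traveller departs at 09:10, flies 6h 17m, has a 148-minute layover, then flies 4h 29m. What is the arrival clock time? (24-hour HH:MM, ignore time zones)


Depart: 09:10
Leg 1: +377 min -> 15:27
Layover: +148 min -> 17:55
Leg 2: +269 min -> 22:24
Total travel: 794 minutes = 13h 14m
Arrival: 22:24

22:24


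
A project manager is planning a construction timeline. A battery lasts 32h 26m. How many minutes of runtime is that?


Hours: 32
Extra minutes: 26
Minutes per hour: 60
Hours to minutes: 32 x 60 = 1920
Total: 1920 + 26 = 1946

1946


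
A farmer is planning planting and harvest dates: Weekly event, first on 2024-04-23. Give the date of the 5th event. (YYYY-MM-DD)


First occurrence: 2024-04-23 (occurrence 1)
Each occurrence is 7 days after the previous.
Occurrence 5 is 4 weeks after the first.
4 weeks = 28 days
2024-04-23 + 28 days = 2024-05-21

2024-05-21


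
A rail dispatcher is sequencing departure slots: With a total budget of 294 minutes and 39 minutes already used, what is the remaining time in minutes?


Total budget: 294 minutes
Time used: 39 minutes
Remaining: 294 - 39 = 255 minutes
Percent used: 13.3%
Percent remaining: 86.7%

255


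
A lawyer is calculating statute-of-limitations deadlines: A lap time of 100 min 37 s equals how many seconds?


Minutes: 100
Seconds: 37
Convert minutes to seconds: 100 x 60 = 6000
Add remaining seconds: 6000 + 37 = 6037

6037


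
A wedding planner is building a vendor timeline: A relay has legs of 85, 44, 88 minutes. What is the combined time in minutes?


Durations: 85, 44, 88
Running sum: 85
+ 44 = 129
+ 88 = 217
Total duration: 217 minutes
That is 3 hours and 37 minutes

217


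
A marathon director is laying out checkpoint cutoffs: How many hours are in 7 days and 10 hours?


Days: 7
Extra hours: 10
Hours per day: 24
Days to hours: 7 x 24 = 168
Total: 168 + 10 = 178

178


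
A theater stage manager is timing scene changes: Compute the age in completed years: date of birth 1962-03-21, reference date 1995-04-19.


Birth: 1962-03-21
Reference: 1995-04-19
Year difference: 1995 - 1962 = 33
Has birthday (03-21) occurred by 04-19? Yes
Age in full years: 33

33


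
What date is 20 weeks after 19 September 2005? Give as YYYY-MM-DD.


Start: 2005-09-19
Weeks to add: 20
Convert to days: 20 x 7 = 140 days
Add 140 days to 2005-09-19
Result: 2006-02-06

2006-02-06


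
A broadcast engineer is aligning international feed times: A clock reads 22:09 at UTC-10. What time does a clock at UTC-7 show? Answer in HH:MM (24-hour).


Local time: 22:09 at UTC-10 (offset -10h)
Target zone: UTC-7 (offset -7h)
Difference: -7 - (-10) = 3 hours
Calculation: 22 + (3) = 25
Wraparound: (25) mod 24 = 1
Result: 01:09

01:09


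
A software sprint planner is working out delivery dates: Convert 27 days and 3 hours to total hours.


Days: 27
Extra hours: 3
Hours per day: 24
Days to hours: 27 x 24 = 648
Total: 648 + 3 = 651

651


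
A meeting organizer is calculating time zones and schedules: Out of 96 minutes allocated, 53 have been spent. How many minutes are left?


Total budget: 96 minutes
Time used: 53 minutes
Remaining: 96 - 53 = 43 minutes
Percent used: 55.2%
Percent remaining: 44.8%

43


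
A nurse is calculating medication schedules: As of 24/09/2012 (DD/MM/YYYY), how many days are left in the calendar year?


Start: September 24, 2012
End: December 31, 2012
Days left in September: 6
October: 31
November: 30
December: 31
Sum of remaining months: 92
Total: 6 + 92 = 98

98


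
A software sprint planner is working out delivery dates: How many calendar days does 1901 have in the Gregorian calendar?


Year: 1901
Check leap year rules:
Divisible by 4? No
1901 is not a leap year
Days: 365

365


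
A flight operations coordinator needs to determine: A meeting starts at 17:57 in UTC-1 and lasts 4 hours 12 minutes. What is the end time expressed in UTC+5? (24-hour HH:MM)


Start: 17:57 in UTC-1
Step 1 - add duration:
  minutes: 57 + 12 = 69 (carry 1h)
  hours: 17 + 4 + 1 = 22
  end in UTC-1: 22:09
Step 2 - convert UTC-1 -> UTC+5:
  offset difference: 5 - (-1) = 6 hours
  22 + (6) = 28 -> mod 24 = 4
Result: 04:09 in UTC+5

04:09


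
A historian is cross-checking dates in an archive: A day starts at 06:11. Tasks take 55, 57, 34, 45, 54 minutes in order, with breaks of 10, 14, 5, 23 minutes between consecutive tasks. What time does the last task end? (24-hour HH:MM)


Start: 06:11 = 371 min from midnight
  after task 1 (55 min): 07:06
  after break (10 min): 07:16
  after task 2 (57 min): 08:13
  after break (14 min): 08:27
  after task 3 (34 min): 09:01
  after break (5 min): 09:06
  after task 4 (45 min): 09:51
  after break (23 min): 10:14
  after task 5 (54 min): 11:08
Total elapsed: 297 minutes
End time: 11:08

11:08


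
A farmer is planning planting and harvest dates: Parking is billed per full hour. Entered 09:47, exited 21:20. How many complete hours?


Start: 09:47
End: 21:20
Hour difference: 21 - 9 = 12 hours
Minute difference: 20 - 47 = -27 minutes
Total minutes: 693
Complete hours: 693 / 60 = 11 (remainder 33)

11


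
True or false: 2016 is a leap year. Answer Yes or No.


Year: 2016
Divisible by 4? 2016 / 4 = 504.0 -> Yes
Divisible by 100? 2016 / 100 = 20.16 -> No
Divisible by 4 but not 100, so it IS a leap year

Yes


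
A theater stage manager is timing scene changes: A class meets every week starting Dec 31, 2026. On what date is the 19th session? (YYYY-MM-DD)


First occurrence: 2026-12-31 (occurrence 1)
Each occurrence is 7 days after the previous.
Occurrence 19 is 18 weeks after the first.
18 weeks = 126 days
2026-12-31 + 126 days = 2027-05-06

2027-05-06


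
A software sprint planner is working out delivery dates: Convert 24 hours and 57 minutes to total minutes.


Hours: 24
Extra minutes: 57
Minutes per hour: 60
Hours to minutes: 24 x 60 = 1440
Total: 1440 + 57 = 1497

1497


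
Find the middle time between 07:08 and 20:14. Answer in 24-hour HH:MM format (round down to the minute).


Start time: 07:08 = 428 minutes from midnight
End time: 20:14 = 1214 minutes from midnight
Sum: 428 + 1214 = 1642
Midpoint: 1642 / 2 = 821 minutes
Convert: 821 / 60 = 13 hours, 41 minutes
Result: 13:41

13:41


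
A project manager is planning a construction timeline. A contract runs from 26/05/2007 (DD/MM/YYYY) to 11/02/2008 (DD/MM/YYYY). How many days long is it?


Start date: 2007-05-26
End date: 2008-02-11
May 2007: +6 days
Jun 2007: +30 days
Jul 2007: +31 days
... (7 more months)
Total: 261 days

261


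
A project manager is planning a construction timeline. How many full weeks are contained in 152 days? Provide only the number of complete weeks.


Total days: 152
Days per week: 7
Division: 152 / 7 = 21 remainder 5
Complete weeks: 21
Remaining days: 5

21


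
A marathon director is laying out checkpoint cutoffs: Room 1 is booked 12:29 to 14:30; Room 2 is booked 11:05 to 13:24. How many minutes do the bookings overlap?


Interval A: [749, 870] minutes from midnight
Interval B: [665, 804] minutes from midnight
Overlap start = max(749, 665) = 749
Overlap end = min(870, 804) = 804
Overlap = 804 - 749 = 55 minutes

55


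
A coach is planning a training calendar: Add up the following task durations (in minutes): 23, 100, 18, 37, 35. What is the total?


Durations: 23, 100, 18, 37, 35
Running sum: 23
+ 100 = 123
+ 18 = 141
+ 37 = 178
+ 35 = 213
Total duration: 213 minutes
That is 3 hours and 33 minutes

213


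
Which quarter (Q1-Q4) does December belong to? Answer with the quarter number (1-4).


Month: December (month 12)
Q1: January-March (months 1-3)
Q2: April-June (months 4-6)
Q3: July-September (months 7-9)
Q4: October-December (months 10-12)
Month 12 falls in Q4

4


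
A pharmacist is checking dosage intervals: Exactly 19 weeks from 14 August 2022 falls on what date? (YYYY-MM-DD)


Start: 2022-08-14
Weeks to add: 19
Convert to days: 19 x 7 = 133 days
Add 133 days to 2022-08-14
Result: 2022-12-25

2022-12-25


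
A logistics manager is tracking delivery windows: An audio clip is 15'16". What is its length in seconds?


Minutes: 15
Seconds: 16
Convert minutes to seconds: 15 x 60 = 900
Add remaining seconds: 900 + 16 = 916

916


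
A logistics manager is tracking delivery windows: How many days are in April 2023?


Month: April
Year: 2023
April is a 30-day month
Total: 30 days

30


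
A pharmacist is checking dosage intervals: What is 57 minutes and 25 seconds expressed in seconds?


Minutes: 57
Extra seconds: 25
Seconds per minute: 60
Minutes to seconds: 57 x 60 = 3420
Total: 3420 + 25 = 3445

3445


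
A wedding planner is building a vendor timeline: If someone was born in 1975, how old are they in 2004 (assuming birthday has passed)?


Birth year: 1975
Current year: 2004
Age = current year - birth year
Age = 2004 - 1975 = 29

29


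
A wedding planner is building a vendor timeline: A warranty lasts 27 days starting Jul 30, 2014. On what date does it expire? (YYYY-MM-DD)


Start: 2014-07-30
Adding 27 days
Days remaining in July: 1
After July: 26 days still to add
August 2014 has 31 days, need 26
Result: 2014-08-26

2014-08-26


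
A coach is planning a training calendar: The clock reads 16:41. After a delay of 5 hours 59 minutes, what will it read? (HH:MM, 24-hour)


Start time: 16:41
Adding: 5 hours 59 minutes
Minutes: 41 + 59 = 100
Minute overflow: 100 >= 60, so carry 1 hour, minutes = 40
Hours: 16 + 5 + 1 = 22
Result: 22:40

22:40


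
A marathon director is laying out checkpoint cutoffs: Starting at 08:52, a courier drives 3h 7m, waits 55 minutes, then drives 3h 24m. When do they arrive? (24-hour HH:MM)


Depart: 08:52
Leg 1: +187 min -> 11:59
Layover: +55 min -> 12:54
Leg 2: +204 min -> 16:18
Total travel: 446 minutes = 7h 26m
Arrival: 16:18

16:18


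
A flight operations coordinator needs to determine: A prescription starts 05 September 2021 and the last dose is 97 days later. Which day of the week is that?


Start: 2021-09-05 (Sunday)
Step 1 - find target date: add 97 days
  2021-09-05 + 97 days = 2021-12-11
Step 2 - day of week:
  97 mod 7 = 6
  Sunday + 6 days -> Saturday
Result: Saturday (2021-12-11)

Saturday


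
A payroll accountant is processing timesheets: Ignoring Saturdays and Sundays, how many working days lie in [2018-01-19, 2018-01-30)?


Start: 2018-01-19 (Friday)
End (exclusive): 2018-01-30 (Tuesday)
Total calendar days: 11
Full weeks: 11 // 7 = 1 -> 5 weekdays
Remaining 4 days starting on Friday:
  Fri(w), Sat(-), Sun(-), Mon(w) -> 2 weekdays
Total business days: 5 + 2 = 7

7


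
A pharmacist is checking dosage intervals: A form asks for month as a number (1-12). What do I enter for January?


Calendar month order:
1. January <--
2. February
January is month number 1

1


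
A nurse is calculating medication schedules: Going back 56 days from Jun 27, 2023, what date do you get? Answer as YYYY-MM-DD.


Start: 2023-06-27
Subtracting 56 days
Days already passed in June: 27
After going back through June: 29 more days to subtract
May 2023 has 31 days, need 29
Result: 2023-05-02

2023-05-02


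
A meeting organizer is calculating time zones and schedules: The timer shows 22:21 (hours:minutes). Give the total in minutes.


Hours: 22
Minutes: 21
Convert hours to minutes: 22 x 60 = 1320
Add remaining minutes: 1320 + 21 = 1341

1341


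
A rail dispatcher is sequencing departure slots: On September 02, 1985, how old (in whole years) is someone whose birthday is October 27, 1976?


Birth: 1976-10-27
Reference: 1985-09-02
Year difference: 1985 - 1976 = 9
Has birthday (10-27) occurred by 09-02? No
Birthday not yet reached this year -> subtract 1
Age in full years: 8

8


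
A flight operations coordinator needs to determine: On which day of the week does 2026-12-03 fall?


Date: 2026-12-03
January 1, 2026 is a Thursday
Day of year: 337
Offset from Jan 1: 336 days
336 mod 7 = 0
Result: Thursday

Thursday


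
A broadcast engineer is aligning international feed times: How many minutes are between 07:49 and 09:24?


Start time: 07:49 = 469 minutes from midnight
End time: 09:24 = 564 minutes from midnight
Difference: 564 - 469 = 95 minutes
That is 1 hours and 35 minutes

95


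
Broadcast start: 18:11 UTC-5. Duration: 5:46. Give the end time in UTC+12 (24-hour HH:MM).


Start: 18:11 in UTC-5
Step 1 - add duration:
  minutes: 11 + 46 = 57
  hours: 18 + 5 + 0 = 23
  end in UTC-5: 23:57
Step 2 - convert UTC-5 -> UTC+12:
  offset difference: 12 - (-5) = 17 hours
  23 + (17) = 40 -> mod 24 = 16
Result: 16:57 in UTC+12

16:57


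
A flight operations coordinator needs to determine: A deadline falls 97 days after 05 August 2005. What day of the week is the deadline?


Start: 2005-08-05 (Friday)
Step 1 - find target date: add 97 days
  2005-08-05 + 97 days = 2005-11-10
Step 2 - day of week:
  97 mod 7 = 6
  Friday + 6 days -> Thursday
Result: Thursday (2005-11-10)

Thursday


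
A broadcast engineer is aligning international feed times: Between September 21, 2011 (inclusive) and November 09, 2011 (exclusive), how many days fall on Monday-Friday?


Start: 2011-09-21 (Wednesday)
End (exclusive): 2011-11-09 (Wednesday)
Total calendar days: 49
Full weeks: 49 // 7 = 7 -> 35 weekdays
Remaining 0 days starting on Wednesday:
Total business days: 35 + 0 = 35

35


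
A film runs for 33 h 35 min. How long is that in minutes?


Hours: 33
Minutes: 35
Convert hours to minutes: 33 x 60 = 1980
Add remaining minutes: 1980 + 35 = 2015

2015


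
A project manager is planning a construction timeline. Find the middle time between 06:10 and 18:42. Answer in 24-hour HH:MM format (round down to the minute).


Start time: 06:10 = 370 minutes from midnight
End time: 18:42 = 1122 minutes from midnight
Sum: 370 + 1122 = 1492
Midpoint: 1492 / 2 = 746 minutes
Convert: 746 / 60 = 12 hours, 26 minutes
Result: 12:26

12:26


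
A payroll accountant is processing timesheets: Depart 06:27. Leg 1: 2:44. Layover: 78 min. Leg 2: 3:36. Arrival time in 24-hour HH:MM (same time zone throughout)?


Depart: 06:27
Leg 1: +164 min -> 09:11
Layover: +78 min -> 10:29
Leg 2: +216 min -> 14:05
Total travel: 458 minutes = 7h 38m
Arrival: 14:05

14:05


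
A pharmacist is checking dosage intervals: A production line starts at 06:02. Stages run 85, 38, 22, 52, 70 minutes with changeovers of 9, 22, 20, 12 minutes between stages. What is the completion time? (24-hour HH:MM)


Start: 06:02 = 362 min from midnight
  after task 1 (85 min): 07:27
  after break (9 min): 07:36
  after task 2 (38 min): 08:14
  after break (22 min): 08:36
  after task 3 (22 min): 08:58
  after break (20 min): 09:18
  after task 4 (52 min): 10:10
  after break (12 min): 10:22
  after task 5 (70 min): 11:32
Total elapsed: 330 minutes
End time: 11:32

11:32


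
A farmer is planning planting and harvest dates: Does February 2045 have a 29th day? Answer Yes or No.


Year: 2045
Divisible by 4? 2045 / 4 = 511.25 -> No
Not divisible by 4, so NOT a leap year

No


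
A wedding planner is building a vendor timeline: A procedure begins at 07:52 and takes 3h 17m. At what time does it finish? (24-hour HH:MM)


Start time: 07:52
Adding: 3 hours 17 minutes
Minutes: 52 + 17 = 69
Minute overflow: 69 >= 60, so carry 1 hour, minutes = 9
Hours: 7 + 3 + 1 = 11
Result: 11:09

11:09


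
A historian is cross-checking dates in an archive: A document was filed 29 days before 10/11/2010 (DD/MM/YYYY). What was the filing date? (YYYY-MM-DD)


Start: 2010-11-10
Subtracting 29 days
Days already passed in November: 10
After going back through November: 19 more days to subtract
October 2010 has 31 days, need 19
Result: 2010-10-12

2010-10-12


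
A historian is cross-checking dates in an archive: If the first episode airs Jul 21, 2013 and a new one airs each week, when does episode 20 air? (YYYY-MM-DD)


First occurrence: 2013-07-21 (occurrence 1)
Each occurrence is 7 days after the previous.
Occurrence 20 is 19 weeks after the first.
19 weeks = 133 days
2013-07-21 + 133 days = 2013-12-01

2013-12-01


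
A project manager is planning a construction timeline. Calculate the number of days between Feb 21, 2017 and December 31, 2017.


Start: February 21, 2017
End: December 31, 2017
Days left in February: 7
March: 31
April: 30
May: 31
June: 30
... plus remaining months
Sum of remaining months: 306
Total: 7 + 306 = 313

313


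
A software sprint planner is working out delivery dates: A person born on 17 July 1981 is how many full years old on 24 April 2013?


Birth: 1981-07-17
Reference: 2013-04-24
Year difference: 2013 - 1981 = 32
Has birthday (07-17) occurred by 04-24? No
Birthday not yet reached this year -> subtract 1
Age in full years: 31

31


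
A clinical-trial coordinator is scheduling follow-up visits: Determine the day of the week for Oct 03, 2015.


Date: 2015-10-03
January 1, 2015 is a Thursday
Day of year: 276
Offset from Jan 1: 275 days
275 mod 7 = 2
Result: Saturday

Saturday


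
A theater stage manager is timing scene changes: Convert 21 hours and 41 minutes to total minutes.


Hours: 21
Extra minutes: 41
Minutes per hour: 60
Hours to minutes: 21 x 60 = 1260
Total: 1260 + 41 = 1301

1301


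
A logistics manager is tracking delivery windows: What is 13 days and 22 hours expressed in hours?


Days: 13
Extra hours: 22
Hours per day: 24
Days to hours: 13 x 24 = 312
Total: 312 + 22 = 334

334


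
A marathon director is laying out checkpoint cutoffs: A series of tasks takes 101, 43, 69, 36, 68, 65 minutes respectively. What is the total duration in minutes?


Durations: 101, 43, 69, 36, 68, 65
Running sum: 101
+ 43 = 144
+ 69 = 213
+ 36 = 249
+ 68 = 317
+ 65 = 382
Total duration: 382 minutes
That is 6 hours and 22 minutes

382


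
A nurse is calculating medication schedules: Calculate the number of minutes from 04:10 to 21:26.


Start time: 04:10 = 250 minutes from midnight
End time: 21:26 = 1286 minutes from midnight
Difference: 1286 - 250 = 1036 minutes
That is 17 hours and 16 minutes

1036


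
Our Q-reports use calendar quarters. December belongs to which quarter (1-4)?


Month: December (month 12)
Q1: January-March (months 1-3)
Q2: April-June (months 4-6)
Q3: July-September (months 7-9)
Q4: October-December (months 10-12)
Month 12 falls in Q4

4


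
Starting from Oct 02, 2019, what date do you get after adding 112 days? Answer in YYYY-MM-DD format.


Start: 2019-10-02
Adding 112 days
Days remaining in October: 29
After October: 83 days still to add
November 2019: 30 days, 53 remaining
December 2019: 31 days, 22 remaining
January 2020 has 31 days, need 22
Result: 2020-01-22

2020-01-22


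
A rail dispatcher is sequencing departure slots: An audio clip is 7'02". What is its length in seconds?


Minutes: 7
Seconds: 2
Convert minutes to seconds: 7 x 60 = 420
Add remaining seconds: 420 + 2 = 422

422


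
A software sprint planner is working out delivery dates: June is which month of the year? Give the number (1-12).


Calendar month order:
5. May
6. June <--
7. July
June is month number 6

6


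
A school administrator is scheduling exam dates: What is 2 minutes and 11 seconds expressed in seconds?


Minutes: 2
Extra seconds: 11
Seconds per minute: 60
Minutes to seconds: 2 x 60 = 120
Total: 120 + 11 = 131

131


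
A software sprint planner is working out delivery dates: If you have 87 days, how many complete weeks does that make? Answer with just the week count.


Total days: 87
Days per week: 7
Division: 87 / 7 = 12 remainder 3
Complete weeks: 12
Remaining days: 3

12


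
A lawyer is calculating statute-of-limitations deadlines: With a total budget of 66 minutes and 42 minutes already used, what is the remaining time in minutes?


Total budget: 66 minutes
Time used: 42 minutes
Remaining: 66 - 42 = 24 minutes
Percent used: 63.6%
Percent remaining: 36.4%

24


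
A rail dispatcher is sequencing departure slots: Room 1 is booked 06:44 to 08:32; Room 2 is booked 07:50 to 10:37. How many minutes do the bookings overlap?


Interval A: [404, 512] minutes from midnight
Interval B: [470, 637] minutes from midnight
Overlap start = max(404, 470) = 470
Overlap end = min(512, 637) = 512
Overlap = 512 - 470 = 42 minutes

42


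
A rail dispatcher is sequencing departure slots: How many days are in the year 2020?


Year: 2020
Check leap year rules:
Divisible by 4? Yes
Divisible by 100? No
2020 is a leap year
Days: 366

366


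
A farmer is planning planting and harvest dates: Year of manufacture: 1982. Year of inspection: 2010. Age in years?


Birth year: 1982
Current year: 2010
Age = current year - birth year
Age = 2010 - 1982 = 28

28


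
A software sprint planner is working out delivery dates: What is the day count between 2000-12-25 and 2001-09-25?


Start date: 2000-12-25
End date: 2001-09-25
Dec 2000: +7 days
Jan 2001: +31 days
Feb 2001: +28 days
... (7 more months)
Total: 274 days

274


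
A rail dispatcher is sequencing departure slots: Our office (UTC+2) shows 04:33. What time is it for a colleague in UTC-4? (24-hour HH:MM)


Local time: 04:33 at UTC+2 (offset 2h)
Target zone: UTC-4 (offset -4h)
Difference: -4 - (2) = -6 hours
Calculation: 4 + (-6) = -2
Wraparound: (-2) mod 24 = 22
Result: 22:33

22:33


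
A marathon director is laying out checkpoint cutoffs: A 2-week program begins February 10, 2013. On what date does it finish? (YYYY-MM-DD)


Start: 2013-02-10
Weeks to add: 2
Convert to days: 2 x 7 = 14 days
Add 14 days to 2013-02-10
Result: 2013-02-24

2013-02-24


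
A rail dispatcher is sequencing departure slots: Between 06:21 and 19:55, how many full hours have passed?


Start: 06:21
End: 19:55
Hour difference: 19 - 6 = 13 hours
Minute difference: 55 - 21 = 34 minutes
Total minutes: 814
Complete hours: 814 / 60 = 13 (remainder 34)

13


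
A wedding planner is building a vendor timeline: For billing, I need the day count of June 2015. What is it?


Month: June
Year: 2015
June is a 30-day month
Total: 30 days

30


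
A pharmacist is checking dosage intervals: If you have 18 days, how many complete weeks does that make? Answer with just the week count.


Total days: 18
Days per week: 7
Division: 18 / 7 = 2 remainder 4
Complete weeks: 2
Remaining days: 4

2


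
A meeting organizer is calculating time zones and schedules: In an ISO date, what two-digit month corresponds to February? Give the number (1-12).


Calendar month order:
1. January
2. February <--
3. March
February is month number 2

2


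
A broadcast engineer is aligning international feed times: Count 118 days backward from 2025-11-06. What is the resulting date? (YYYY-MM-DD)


Start: 2025-11-06
Subtracting 118 days
Days already passed in November: 6
After going back through November: 112 more days to subtract
October 2025: 31 days, 81 remaining
September 2025: 30 days, 51 remaining
August 2025: 31 days, 20 remaining
July 2025 has 31 days, need 20
Result: 2025-07-11

2025-07-11


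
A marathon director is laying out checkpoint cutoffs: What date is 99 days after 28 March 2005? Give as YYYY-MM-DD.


Start: 2005-03-28
Adding 99 days
Days remaining in March: 3
After March: 96 days still to add
April 2005: 30 days, 66 remaining
May 2005: 31 days, 35 remaining
June 2005: 30 days, 5 remaining
July 2005 has 31 days, need 5
Result: 2005-07-05

2005-07-05


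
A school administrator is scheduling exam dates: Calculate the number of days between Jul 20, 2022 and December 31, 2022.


Start: July 20, 2022
End: December 31, 2022
Days left in July: 11
August: 31
September: 30
October: 31
November: 30
... plus remaining months
Sum of remaining months: 153
Total: 11 + 153 = 164

164


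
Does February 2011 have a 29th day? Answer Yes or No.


Year: 2011
Divisible by 4? 2011 / 4 = 502.75 -> No
Not divisible by 4, so NOT a leap year

No
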